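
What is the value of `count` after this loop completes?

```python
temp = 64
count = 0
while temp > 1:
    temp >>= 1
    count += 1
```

Count right shifts until 1
`count` takes the values: 0 → 1 → 2 → 3 → 4 → 5 → 6

Answer: 6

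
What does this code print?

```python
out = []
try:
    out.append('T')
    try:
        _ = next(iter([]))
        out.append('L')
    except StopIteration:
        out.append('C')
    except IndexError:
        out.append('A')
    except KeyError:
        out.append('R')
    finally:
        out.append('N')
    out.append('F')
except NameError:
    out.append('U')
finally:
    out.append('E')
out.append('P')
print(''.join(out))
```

Execution trace: 'T' (try body) → 'C' (inner except StopIteration) → 'N' (inner finally) → 'F' (try body, no exception) → 'E' (finally) → 'P' (after the try/except). Output: TCNFEP

Answer: TCNFEP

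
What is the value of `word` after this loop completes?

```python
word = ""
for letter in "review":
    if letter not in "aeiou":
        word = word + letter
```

Remove vowels from 'review'
`word` takes the values: "" → "r" → "rv" → "rvw"

Answer: "rvw"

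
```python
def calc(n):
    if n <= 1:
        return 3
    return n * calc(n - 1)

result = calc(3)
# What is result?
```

calc(3) = 3 * 2 * 3 = 18

Answer: 18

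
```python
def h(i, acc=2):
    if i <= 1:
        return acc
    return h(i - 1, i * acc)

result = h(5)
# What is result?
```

Accumulator trace (n, acc): (5, 2) -> (4, 10) -> (3, 40) -> (2, 120) -> (1, 240) -> return 240

Answer: 240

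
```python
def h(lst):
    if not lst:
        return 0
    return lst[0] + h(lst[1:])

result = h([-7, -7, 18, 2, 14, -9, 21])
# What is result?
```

(-7) + (-7) + 18 + 2 + 14 + (-9) + 21 + 0 = 32

Answer: 32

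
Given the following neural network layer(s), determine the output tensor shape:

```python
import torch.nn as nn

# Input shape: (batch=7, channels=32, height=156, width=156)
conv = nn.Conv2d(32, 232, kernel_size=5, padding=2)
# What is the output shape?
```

Input: (7, 32, 156, 156) -> Output: (7, 232, 156, 156)

Answer: (7, 232, 156, 156)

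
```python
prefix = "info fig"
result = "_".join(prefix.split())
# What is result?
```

Trace:
`prefix = "info fig"` → prefix = 'info fig'
`result = "_".join(prefix.split())` → result = 'info_fig'
So result = 'info_fig'

Answer: 'info_fig'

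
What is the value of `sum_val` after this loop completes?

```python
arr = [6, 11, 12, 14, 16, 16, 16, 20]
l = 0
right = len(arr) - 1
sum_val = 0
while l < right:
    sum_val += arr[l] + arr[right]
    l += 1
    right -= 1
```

Sum of pairs from ends
`sum_val` takes the values: 0 → 26 → 53 → 81 → 111

Answer: 111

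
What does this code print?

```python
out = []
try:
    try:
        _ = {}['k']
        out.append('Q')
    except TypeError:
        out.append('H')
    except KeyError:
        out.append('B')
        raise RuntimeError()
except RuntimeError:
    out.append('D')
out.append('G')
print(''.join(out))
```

Execution trace: 'B' (except KeyError) → 'D' (outer except RuntimeError) → 'G' (after the try/except). Output: BDG

Answer: BDG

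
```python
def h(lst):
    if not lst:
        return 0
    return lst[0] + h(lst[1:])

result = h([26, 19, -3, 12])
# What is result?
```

26 + 19 + (-3) + 12 + 0 = 54

Answer: 54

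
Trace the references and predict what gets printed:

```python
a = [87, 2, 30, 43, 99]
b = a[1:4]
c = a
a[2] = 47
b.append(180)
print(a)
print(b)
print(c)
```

Key concept: slice vs alias.
Step by step:
`a = [87, 2, 30, 43, 99]` → a = [87, 2, 30, 43, 99]
`b = a[1:4]` → b = [2, 30, 43]
`c = a` → c = [87, 2, 30, 43, 99] (same object as a)
`a[2] = 47` → a = [87, 2, 47, 43, 99] (same object as c); c = [87, 2, 47, 43, 99] (same object as a)
`b.append(180)` → b = [2, 30, 43, 180]
`print(a)` → prints [87, 2, 47, 43, 99]
`print(b)` → prints [2, 30, 43, 180]
`print(c)` → prints [87, 2, 47, 43, 99]

Answer:
[87, 2, 47, 43, 99]
[2, 30, 43, 180]
[87, 2, 47, 43, 99]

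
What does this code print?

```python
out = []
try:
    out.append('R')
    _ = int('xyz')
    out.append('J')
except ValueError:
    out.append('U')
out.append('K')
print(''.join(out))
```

Execution trace: 'R' (try body) → 'U' (except ValueError) → 'K' (after the try/except). Output: RUK

Answer: RUK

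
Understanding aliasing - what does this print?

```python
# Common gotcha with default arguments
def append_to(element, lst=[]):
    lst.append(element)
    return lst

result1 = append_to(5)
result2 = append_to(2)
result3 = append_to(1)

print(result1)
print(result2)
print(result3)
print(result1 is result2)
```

Key concept: mutable default argument gotcha.
Step by step:
`result1 = append_to(5)` → result1 = [5]
`result2 = append_to(2)` → result1 = [5, 2] (same object as result2); result2 = [5, 2] (same object as result1)
`result3 = append_to(1)` → result1 = [5, 2, 1] (same object as result2, result3); result2 = [5, 2, 1] (same object as result1, result3); result3 = [5, 2, 1] (same object as result1, result2)
`print(result1)` → prints [5, 2, 1]
`print(result2)` → prints [5, 2, 1]
`print(result3)` → prints [5, 2, 1]
`print(result1 is result2)` → prints True

Answer:
[5, 2, 1]
[5, 2, 1]
[5, 2, 1]
True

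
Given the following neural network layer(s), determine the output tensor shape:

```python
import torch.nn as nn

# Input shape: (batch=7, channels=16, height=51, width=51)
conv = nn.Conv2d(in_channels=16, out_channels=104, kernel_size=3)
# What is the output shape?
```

Input: (7, 16, 51, 51) -> Output: (7, 104, 49, 49)

Answer: (7, 104, 49, 49)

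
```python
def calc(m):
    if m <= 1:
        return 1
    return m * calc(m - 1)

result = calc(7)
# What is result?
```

calc(7) = 7 * 6 * 5 * 4 * 3 * 2 * 1 = 5040

Answer: 5040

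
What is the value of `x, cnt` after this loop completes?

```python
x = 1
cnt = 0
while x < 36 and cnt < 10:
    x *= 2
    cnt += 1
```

Double until >= 36 or 10 iterations
`x, cnt` takes the values: (1, 0) → (2, 0) → (2, 1) → (4, 1) → (4, 2) → (8, 2) → (8, 3) → (16, 3) → (16, 4) → (32, 4) → (32, 5) → (64, 5) → (64, 6)

Answer: 64, 6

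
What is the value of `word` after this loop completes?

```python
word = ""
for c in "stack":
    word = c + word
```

Reverse 'stack'
`word` takes the values: "" → "s" → "ts" → "ats" → "cats" → "kcats"

Answer: "kcats"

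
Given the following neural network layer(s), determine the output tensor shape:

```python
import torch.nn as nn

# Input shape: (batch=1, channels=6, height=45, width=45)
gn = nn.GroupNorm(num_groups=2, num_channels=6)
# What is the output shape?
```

Input: (1, 6, 45, 45) -> Output: (1, 6, 45, 45)

Answer: (1, 6, 45, 45)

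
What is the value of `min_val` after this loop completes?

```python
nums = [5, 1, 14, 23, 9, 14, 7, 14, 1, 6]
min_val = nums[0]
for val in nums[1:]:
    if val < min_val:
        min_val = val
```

Minimum of [5, 1, 14, 23, 9, 14, 7, 14, 1, 6]
`min_val` takes the values: 5 → 1

Answer: 1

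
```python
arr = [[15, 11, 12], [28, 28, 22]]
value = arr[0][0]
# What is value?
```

Trace:
`arr = [[15, 11, 12], [28, 28, 22]]` → arr = [[15, 11, 12], [28, 28, 22]]
`value = arr[0][0]` → value = 15
So value = 15

Answer: 15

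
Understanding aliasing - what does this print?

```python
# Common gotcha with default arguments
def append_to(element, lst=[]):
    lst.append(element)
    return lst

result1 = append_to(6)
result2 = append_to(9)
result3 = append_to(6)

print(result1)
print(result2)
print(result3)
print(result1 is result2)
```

Key concept: mutable default argument gotcha.
Step by step:
`result1 = append_to(6)` → result1 = [6]
`result2 = append_to(9)` → result1 = [6, 9] (same object as result2); result2 = [6, 9] (same object as result1)
`result3 = append_to(6)` → result1 = [6, 9, 6] (same object as result2, result3); result2 = [6, 9, 6] (same object as result1, result3); result3 = [6, 9, 6] (same object as result1, result2)
`print(result1)` → prints [6, 9, 6]
`print(result2)` → prints [6, 9, 6]
`print(result3)` → prints [6, 9, 6]
`print(result1 is result2)` → prints True

Answer:
[6, 9, 6]
[6, 9, 6]
[6, 9, 6]
True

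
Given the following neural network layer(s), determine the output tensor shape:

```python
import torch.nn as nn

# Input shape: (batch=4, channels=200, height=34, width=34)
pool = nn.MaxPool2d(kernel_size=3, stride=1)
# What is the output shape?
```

Input: (4, 200, 34, 34) -> Output: (4, 200, 32, 32)

Answer: (4, 200, 32, 32)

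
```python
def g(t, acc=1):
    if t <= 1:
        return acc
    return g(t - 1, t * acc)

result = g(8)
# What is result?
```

Accumulator trace (n, acc): (8, 1) -> (7, 8) -> (6, 56) -> (5, 336) -> (4, 1680) -> (3, 6720) -> (2, 20160) -> (1, 40320) -> return 40320

Answer: 40320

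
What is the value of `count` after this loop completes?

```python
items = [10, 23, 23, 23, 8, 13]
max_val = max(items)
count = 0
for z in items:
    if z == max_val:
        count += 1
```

Count of max value 23 in [10, 23, 23, 23, 8, 13]
`count` takes the values: 0 → 1 → 2 → 3

Answer: 3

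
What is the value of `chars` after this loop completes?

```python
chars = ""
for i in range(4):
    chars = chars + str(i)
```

Concatenate digits 0 to 3
`chars` takes the values: "" → "0" → "01" → "012" → "0123"

Answer: "0123"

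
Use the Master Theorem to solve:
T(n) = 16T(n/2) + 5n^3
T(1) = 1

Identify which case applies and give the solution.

a=16, b=2, f(n)=5n^3. log_2(16) = 4. Since c=3 < 4, Case 1 applies: T(n) = Θ(n^log_b(a)) = O(n^4).

Answer: O(n^4) - Case 1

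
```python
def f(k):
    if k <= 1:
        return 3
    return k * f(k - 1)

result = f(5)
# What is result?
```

f(5) = 5 * 4 * 3 * 2 * 3 = 360

Answer: 360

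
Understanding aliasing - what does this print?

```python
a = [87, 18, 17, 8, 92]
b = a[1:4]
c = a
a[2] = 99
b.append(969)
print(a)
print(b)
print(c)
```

Key concept: slice vs alias.
Step by step:
`a = [87, 18, 17, 8, 92]` → a = [87, 18, 17, 8, 92]
`b = a[1:4]` → b = [18, 17, 8]
`c = a` → c = [87, 18, 17, 8, 92] (same object as a)
`a[2] = 99` → a = [87, 18, 99, 8, 92] (same object as c); c = [87, 18, 99, 8, 92] (same object as a)
`b.append(969)` → b = [18, 17, 8, 969]
`print(a)` → prints [87, 18, 99, 8, 92]
`print(b)` → prints [18, 17, 8, 969]
`print(c)` → prints [87, 18, 99, 8, 92]

Answer:
[87, 18, 99, 8, 92]
[18, 17, 8, 969]
[87, 18, 99, 8, 92]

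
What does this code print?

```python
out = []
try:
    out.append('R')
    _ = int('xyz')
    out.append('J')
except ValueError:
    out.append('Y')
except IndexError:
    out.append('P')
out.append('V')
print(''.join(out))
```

Execution trace: 'R' (try body) → 'Y' (except ValueError) → 'V' (after the try/except). Output: RYV

Answer: RYV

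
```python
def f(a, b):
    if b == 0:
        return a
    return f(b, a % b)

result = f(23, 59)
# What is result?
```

f(23, 59) -> f(59, 23) -> f(23, 13) -> f(13, 10) -> f(10, 3) -> f(3, 1) -> f(1, 0) -> 1

Answer: 1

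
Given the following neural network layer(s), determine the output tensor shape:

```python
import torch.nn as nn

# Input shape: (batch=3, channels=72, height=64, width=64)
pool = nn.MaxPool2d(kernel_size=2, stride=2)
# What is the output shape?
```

Input: (3, 72, 64, 64) -> Output: (3, 72, 32, 32)

Answer: (3, 72, 32, 32)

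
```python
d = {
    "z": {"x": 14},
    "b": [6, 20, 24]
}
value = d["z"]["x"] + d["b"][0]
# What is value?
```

Trace:
`d = { ...` → d = {'z': {'x': 14}, 'b': [6, 20, 24]}
`value = d["z"]["x"] + d["b"][0]` → value = 20
So value = 20

Answer: 20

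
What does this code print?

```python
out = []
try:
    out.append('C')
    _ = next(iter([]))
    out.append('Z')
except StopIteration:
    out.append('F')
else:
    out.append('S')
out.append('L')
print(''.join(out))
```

Execution trace: 'C' (try body) → 'F' (except StopIteration) → 'L' (after the try/except). Output: CFL

Answer: CFL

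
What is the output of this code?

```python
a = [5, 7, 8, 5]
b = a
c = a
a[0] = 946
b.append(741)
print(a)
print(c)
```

Key concept: multiple aliases.
Step by step:
`a = [5, 7, 8, 5]` → a = [5, 7, 8, 5]
`b = a` → b = [5, 7, 8, 5] (same object as a)
`c = a` → c = [5, 7, 8, 5] (same object as a, b)
`a[0] = 946` → a = [946, 7, 8, 5] (same object as b, c); b = [946, 7, 8, 5] (same object as a, c); c = [946, 7, 8, 5] (same object as a, b)
`b.append(741)` → a = [946, 7, 8, 5, 741] (same object as b, c); b = [946, 7, 8, 5, 741] (same object as a, c); c = [946, 7, 8, 5, 741] (same object as a, b)
`print(a)` → prints [946, 7, 8, 5, 741]
`print(c)` → prints [946, 7, 8, 5, 741]

Answer:
[946, 7, 8, 5, 741]
[946, 7, 8, 5, 741]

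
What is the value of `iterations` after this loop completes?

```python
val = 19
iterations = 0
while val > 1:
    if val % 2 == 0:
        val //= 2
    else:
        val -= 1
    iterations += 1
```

Steps to reduce 19 to 1
`iterations` takes the values: 0 → 1 → 2 → 3 → 4 → 5 → 6

Answer: 6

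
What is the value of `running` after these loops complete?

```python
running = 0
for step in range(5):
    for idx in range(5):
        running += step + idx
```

Sum of all step+idx for step,idx in 5x5
`running` takes the values: 0 → 1 → 3 → 6 → 10 → 11 → 13 → 16 → 20 → 25 → 27 → 30 → 34 → 39 → 45 → 48 → 52 → 57 → 63 → 70 → 74 → 79 → 85 → 92 → 100

Answer: 100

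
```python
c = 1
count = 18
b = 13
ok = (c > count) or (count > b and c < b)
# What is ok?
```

Trace:
`c = 1` → c = 1
`count = 18` → count = 18
`b = 13` → b = 13
`ok = (c > count) or (count > b and c < b)` → ok = True
So ok = True

Answer: True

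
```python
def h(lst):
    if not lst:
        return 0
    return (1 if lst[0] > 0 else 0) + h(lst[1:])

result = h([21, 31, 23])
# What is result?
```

Count of positive elements in [21, 31, 23] = 3

Answer: 3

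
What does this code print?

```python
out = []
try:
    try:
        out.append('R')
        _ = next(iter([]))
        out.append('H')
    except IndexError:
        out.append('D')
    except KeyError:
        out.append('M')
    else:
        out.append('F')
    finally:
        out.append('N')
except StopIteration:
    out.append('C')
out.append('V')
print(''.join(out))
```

Execution trace: 'R' (try body) → 'N' (finally) → 'C' (outer except StopIteration) → 'V' (after the try/except). Output: RNCV

Answer: RNCV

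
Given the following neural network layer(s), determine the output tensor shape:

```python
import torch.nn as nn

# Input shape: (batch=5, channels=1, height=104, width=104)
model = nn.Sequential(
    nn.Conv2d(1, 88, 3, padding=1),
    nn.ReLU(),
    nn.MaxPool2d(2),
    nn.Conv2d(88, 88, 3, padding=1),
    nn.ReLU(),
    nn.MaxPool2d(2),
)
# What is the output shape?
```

Input: (5, 1, 104, 104) -> after first Conv2d: (5, 88, 104, 104) -> after first MaxPool2d: (5, 88, 52, 52) -> after second Conv2d: (5, 88, 52, 52) -> Output: (5, 88, 26, 26)

Answer: (5, 88, 26, 26)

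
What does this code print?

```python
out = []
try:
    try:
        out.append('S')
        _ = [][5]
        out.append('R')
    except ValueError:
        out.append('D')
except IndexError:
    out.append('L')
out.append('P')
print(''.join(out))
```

Execution trace: 'S' (try body) → 'L' (outer except IndexError) → 'P' (after the try/except). Output: SLP

Answer: SLP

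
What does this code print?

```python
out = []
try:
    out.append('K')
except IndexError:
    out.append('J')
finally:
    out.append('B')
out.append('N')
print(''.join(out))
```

Execution trace: 'K' (try body, no exception) → 'B' (finally) → 'N' (after the try/except). Output: KBN

Answer: KBN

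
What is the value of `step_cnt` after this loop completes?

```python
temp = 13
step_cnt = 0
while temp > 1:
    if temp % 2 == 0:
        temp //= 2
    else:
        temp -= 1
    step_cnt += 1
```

Steps to reduce 13 to 1
`step_cnt` takes the values: 0 → 1 → 2 → 3 → 4 → 5

Answer: 5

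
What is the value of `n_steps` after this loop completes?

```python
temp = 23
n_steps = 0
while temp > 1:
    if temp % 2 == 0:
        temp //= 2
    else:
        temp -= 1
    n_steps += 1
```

Steps to reduce 23 to 1
`n_steps` takes the values: 0 → 1 → 2 → 3 → 4 → 5 → 6 → 7

Answer: 7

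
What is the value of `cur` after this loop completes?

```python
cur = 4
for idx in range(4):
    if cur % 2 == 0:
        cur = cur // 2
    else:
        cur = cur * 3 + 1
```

Collatz-style transformation from 4
`cur` takes the values: 4 → 2 → 1 → 4 → 2

Answer: 2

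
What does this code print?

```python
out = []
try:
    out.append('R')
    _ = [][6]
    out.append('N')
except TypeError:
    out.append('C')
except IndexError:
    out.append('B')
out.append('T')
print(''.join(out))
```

Execution trace: 'R' (try body) → 'B' (except IndexError) → 'T' (after the try/except). Output: RBT

Answer: RBT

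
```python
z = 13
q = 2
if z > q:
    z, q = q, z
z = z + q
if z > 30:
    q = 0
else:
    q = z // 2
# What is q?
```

Trace:
`z = 13` → z = 13
`q = 2` → q = 2
`if z > q: ...` → z > q is True → z = 2; q = 13
`z = z + q` → z = 15
`if z > 30: ...` → z > 30 is False, take else branch → q = 7
So q = 7

Answer: 7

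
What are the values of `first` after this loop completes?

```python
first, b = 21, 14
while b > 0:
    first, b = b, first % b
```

GCD of 21 and 14
`first` takes the values: 21 → 14 → 7

Answer: 7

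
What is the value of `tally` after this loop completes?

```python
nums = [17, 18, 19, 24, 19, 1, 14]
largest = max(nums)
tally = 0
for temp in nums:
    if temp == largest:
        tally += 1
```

Count of max value 24 in [17, 18, 19, 24, 19, 1, 14]
`tally` takes the values: 0 → 1

Answer: 1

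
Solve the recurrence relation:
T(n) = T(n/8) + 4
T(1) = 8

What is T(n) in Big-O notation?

Each step divides n by 8 and adds 4. After log_8(n) steps we reach T(1)=8. So T(n) = 4·log_8(n) + 8 = O(log n).

Answer: O(log n)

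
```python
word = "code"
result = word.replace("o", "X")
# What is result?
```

Trace:
`word = "code"` → word = 'code'
`result = word.replace("o", "X")` → result = 'cXde'
So result = 'cXde'

Answer: 'cXde'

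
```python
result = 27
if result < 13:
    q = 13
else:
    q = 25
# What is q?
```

Trace:
`result = 27` → result = 27
`if result < 13: ...` → result < 13 is False, take else branch → q = 25
So q = 25

Answer: 25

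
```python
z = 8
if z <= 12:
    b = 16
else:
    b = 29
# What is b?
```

Trace:
`z = 8` → z = 8
`if z <= 12: ...` → z <= 12 is True → b = 16
So b = 16

Answer: 16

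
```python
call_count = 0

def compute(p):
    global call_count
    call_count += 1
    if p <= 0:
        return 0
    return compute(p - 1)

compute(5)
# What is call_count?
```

Linear recursion stepping by 1: 6 calls from p=5 down to ≤0.

Answer: 6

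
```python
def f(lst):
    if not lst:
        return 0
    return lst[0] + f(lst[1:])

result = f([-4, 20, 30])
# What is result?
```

(-4) + 20 + 30 + 0 = 46

Answer: 46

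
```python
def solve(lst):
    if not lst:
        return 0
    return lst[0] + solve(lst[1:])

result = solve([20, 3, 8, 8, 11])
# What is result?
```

20 + 3 + 8 + 8 + 11 + 0 = 50

Answer: 50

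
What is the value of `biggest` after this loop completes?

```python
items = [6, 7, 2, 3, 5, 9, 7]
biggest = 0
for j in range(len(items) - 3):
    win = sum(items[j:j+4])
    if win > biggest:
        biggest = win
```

Max sum of 4-element window in [6, 7, 2, 3, 5, 9, 7]
`biggest` takes the values: 0 → 18 → 19 → 24

Answer: 24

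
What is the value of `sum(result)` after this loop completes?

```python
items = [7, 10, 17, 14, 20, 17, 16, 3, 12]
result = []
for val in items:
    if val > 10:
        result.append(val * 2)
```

Sum of doubled values > 10
`result` takes the values: [] → [34] → [34, 28] → [34, 28, 40] → [34, 28, 40, 34] → [34, 28, 40, 34, 32] → [34, 28, 40, 34, 32, 24]
So `sum(result)` = 192

Answer: 192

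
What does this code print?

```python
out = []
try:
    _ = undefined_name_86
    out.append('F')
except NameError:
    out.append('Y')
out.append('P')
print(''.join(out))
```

Execution trace: 'Y' (except NameError) → 'P' (after the try/except). Output: YP

Answer: YP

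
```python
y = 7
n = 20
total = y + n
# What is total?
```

Trace:
`y = 7` → y = 7
`n = 20` → n = 20
`total = y + n` → total = 27
So total = 27

Answer: 27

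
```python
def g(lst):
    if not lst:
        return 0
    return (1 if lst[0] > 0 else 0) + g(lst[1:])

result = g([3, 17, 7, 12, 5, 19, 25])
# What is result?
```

Count of positive elements in [3, 17, 7, 12, 5, 19, 25] = 7

Answer: 7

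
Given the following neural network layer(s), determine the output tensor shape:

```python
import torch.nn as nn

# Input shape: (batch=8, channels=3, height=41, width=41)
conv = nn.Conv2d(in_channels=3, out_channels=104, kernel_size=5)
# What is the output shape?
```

Input: (8, 3, 41, 41) -> Output: (8, 104, 37, 37)

Answer: (8, 104, 37, 37)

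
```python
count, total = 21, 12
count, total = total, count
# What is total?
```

Trace:
`count, total = 21, 12` → count = 21; total = 12
`count, total = total, count` → count = 12; total = 21
So total = 21

Answer: 21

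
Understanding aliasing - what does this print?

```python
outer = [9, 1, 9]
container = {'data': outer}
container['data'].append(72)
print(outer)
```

Key concept: dict holds reference to list.
Step by step:
`outer = [9, 1, 9]` → outer = [9, 1, 9]
`container = {'data': outer}` → container = {'data': [9, 1, 9]}
`container['data'].append(72)` → outer = [9, 1, 9, 72]; container = {'data': [9, 1, 9, 72]}
`print(outer)` → prints [9, 1, 9, 72]

Answer: [9, 1, 9, 72]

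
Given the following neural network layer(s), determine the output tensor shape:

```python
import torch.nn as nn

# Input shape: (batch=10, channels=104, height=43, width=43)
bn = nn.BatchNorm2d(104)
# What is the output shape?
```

Input: (10, 104, 43, 43) -> Output: (10, 104, 43, 43)

Answer: (10, 104, 43, 43)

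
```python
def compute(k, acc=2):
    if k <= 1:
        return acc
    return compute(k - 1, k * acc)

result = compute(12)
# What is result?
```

Accumulator trace (n, acc): (12, 2) -> (11, 24) -> (10, 264) -> (9, 2640) -> (8, 23760) -> (7, 190080) -> (6, 1330560) -> (5, 7983360) -> (4, 39916800) -> (3, 159667200) -> (2, 479001600) -> (1, 958003200) -> return 958003200

Answer: 958003200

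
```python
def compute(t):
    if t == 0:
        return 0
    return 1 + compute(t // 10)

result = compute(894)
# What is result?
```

Count of digits of 894: 3

Answer: 3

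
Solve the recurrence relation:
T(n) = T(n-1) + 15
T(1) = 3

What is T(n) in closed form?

Unrolling: T(n) = T(1) + 15·(n-1) = 3 + 15(n-1) = 15n - 12.

Answer: T(n) = 15n - 12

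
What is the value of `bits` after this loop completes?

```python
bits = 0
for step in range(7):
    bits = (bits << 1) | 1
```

Build 7 consecutive 1-bits: 0b1111111
`bits` takes the values: 0 → 1 → 3 → 7 → 15 → 31 → 63 → 127

Answer: 127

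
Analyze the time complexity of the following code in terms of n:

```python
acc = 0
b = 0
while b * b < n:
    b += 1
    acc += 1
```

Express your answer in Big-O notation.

Each loop level contributes: √n. Multiplying the contributions gives O(√n).

Answer: O(√n)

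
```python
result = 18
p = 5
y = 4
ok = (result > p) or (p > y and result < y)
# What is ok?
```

Trace:
`result = 18` → result = 18
`p = 5` → p = 5
`y = 4` → y = 4
`ok = (result > p) or (p > y and result < y)` → ok = True
So ok = True

Answer: True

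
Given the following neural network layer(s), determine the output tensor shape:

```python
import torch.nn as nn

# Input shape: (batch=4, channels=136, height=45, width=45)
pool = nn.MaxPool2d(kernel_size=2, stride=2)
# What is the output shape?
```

Input: (4, 136, 45, 45) -> Output: (4, 136, 22, 22)

Answer: (4, 136, 22, 22)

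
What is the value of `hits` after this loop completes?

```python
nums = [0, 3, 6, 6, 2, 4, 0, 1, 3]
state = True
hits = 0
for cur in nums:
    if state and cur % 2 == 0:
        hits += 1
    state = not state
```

Count even values at even positions
`hits` takes the values: 0 → 1 → 2 → 3 → 4

Answer: 4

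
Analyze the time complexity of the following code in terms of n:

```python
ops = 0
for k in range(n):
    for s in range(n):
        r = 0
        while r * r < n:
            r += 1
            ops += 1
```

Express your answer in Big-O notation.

Each loop level contributes: n × n × √n. Multiplying the contributions gives O(n^2√n).

Answer: O(n^2√n)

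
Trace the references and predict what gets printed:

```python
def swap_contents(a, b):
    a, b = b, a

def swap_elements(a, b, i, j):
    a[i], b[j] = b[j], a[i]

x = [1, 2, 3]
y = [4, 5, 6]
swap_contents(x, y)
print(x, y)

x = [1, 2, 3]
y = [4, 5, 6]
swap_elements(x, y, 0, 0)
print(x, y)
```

Key concept: parameter rebinding vs mutation.
Step by step:
`x = [1, 2, 3]` → x = [1, 2, 3]
`y = [4, 5, 6]` → y = [4, 5, 6]
`swap_contents(x, y)` → no visible change to tracked variables
`print(x, y)` → prints [1, 2, 3] [4, 5, 6]
`x = [1, 2, 3]` → x = [1, 2, 3]
`y = [4, 5, 6]` → y = [4, 5, 6]
`swap_elements(x, y, 0, 0)` → x = [4, 2, 3]; y = [1, 5, 6]
`print(x, y)` → prints [4, 2, 3] [1, 5, 6]

Answer:
[1, 2, 3] [4, 5, 6]
[4, 2, 3] [1, 5, 6]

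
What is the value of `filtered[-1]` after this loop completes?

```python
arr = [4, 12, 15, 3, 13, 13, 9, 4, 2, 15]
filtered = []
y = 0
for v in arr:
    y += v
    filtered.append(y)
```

Cumulative sum ends at 90
`filtered` takes the values: [] → [4] → [4, 16] → [4, 16, 31] → [4, 16, 31, 34] → [4, 16, 31, 34, 47] → [4, 16, 31, 34, 47, 60] → [4, 16, 31, 34, 47, 60, 69] → [4, 16, 31, 34, 47, 60, 69, 73] → [4, 16, 31, 34, 47, 60, 69, 73, 75] → [4, 16, 31, 34, 47, 60, 69, 73, 75, 90]
So `filtered[-1]` = 90

Answer: 90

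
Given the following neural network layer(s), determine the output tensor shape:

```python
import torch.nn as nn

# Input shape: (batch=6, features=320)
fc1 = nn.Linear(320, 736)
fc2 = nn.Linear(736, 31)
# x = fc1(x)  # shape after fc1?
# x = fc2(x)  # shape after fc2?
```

Input: (6, 320) -> after fc1: (6, 736) -> Output: (6, 31)

Answer: (6, 31)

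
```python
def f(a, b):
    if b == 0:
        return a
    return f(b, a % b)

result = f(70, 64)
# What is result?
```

f(70, 64) -> f(64, 6) -> f(6, 4) -> f(4, 2) -> f(2, 0) -> 2

Answer: 2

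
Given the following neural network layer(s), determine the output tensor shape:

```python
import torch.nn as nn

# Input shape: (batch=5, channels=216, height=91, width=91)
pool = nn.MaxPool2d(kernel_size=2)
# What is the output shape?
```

Input: (5, 216, 91, 91) -> Output: (5, 216, 45, 45)

Answer: (5, 216, 45, 45)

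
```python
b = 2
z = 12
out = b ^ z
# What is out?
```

Trace:
`b = 2` → b = 2
`z = 12` → z = 12
`out = b ^ z` → out = 14
So out = 14

Answer: 14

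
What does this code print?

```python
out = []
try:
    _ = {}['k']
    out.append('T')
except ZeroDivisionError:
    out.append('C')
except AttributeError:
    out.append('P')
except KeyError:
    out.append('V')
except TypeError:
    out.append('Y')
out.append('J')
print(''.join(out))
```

Execution trace: 'V' (except KeyError) → 'J' (after the try/except). Output: VJ

Answer: VJ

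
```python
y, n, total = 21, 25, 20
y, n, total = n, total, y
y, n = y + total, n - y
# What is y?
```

Trace:
`y, n, total = 21, 25, 20` → y = 21; n = 25; total = 20
`y, n, total = n, total, y` → y = 25; n = 20; total = 21
`y, n = y + total, n - y` → y = 46; n = -5
So y = 46

Answer: 46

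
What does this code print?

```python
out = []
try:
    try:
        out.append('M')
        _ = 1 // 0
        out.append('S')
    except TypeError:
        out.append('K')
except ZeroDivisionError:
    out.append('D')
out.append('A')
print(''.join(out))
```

Execution trace: 'M' (try body) → 'D' (outer except ZeroDivisionError) → 'A' (after the try/except). Output: MDA

Answer: MDA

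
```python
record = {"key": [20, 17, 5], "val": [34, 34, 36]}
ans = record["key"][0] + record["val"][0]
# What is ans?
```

Trace:
`record = {"key": [20, 17, 5], "val": [34, 34, 36]}` → record = {'key': [20, 17, 5], 'val': [34, 34, 36]}
`ans = record["key"][0] + record["val"][0]` → ans = 54
So ans = 54

Answer: 54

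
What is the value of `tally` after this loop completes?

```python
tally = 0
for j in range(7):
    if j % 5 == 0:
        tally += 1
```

Count numbers divisible by 5 in range(7)
`tally` takes the values: 0 → 1 → 2

Answer: 2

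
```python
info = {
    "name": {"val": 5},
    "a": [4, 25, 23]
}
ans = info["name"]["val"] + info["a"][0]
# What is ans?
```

Trace:
`info = { ...` → info = {'name': {'val': 5}, 'a': [4, 25, 23]}
`ans = info["name"]["val"] + info["a"][0]` → ans = 9
So ans = 9

Answer: 9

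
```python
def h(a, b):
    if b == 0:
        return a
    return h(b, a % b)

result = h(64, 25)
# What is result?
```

h(64, 25) -> h(25, 14) -> h(14, 11) -> h(11, 3) -> h(3, 2) -> h(2, 1) -> h(1, 0) -> 1

Answer: 1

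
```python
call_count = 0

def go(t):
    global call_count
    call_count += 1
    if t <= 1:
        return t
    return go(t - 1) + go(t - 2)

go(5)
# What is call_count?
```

Calls(t) = 1 + Calls(t-1) + Calls(t-2); Calls(0)=Calls(1)=1. For t=5 this gives 15.

Answer: 15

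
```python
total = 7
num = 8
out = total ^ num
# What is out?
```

Trace:
`total = 7` → total = 7
`num = 8` → num = 8
`out = total ^ num` → out = 15
So out = 15

Answer: 15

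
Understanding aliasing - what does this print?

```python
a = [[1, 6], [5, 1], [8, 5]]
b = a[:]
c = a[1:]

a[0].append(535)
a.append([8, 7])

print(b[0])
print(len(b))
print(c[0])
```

Key concept: slice with nested mutation.
Step by step:
`a = [[1, 6], [5, 1], [8, 5]]` → a = [[1, 6], [5, 1], [8, 5]]
`b = a[:]` → b = [[1, 6], [5, 1], [8, 5]]
`c = a[1:]` → c = [[5, 1], [8, 5]]
`a[0].append(535)` → a = [[1, 6, 535], [5, 1], [8, 5]]; b = [[1, 6, 535], [5, 1], [8, 5]]
`a.append([8, 7])` → a = [[1, 6, 535], [5, 1], [8, 5], [8, 7]]
`print(b[0])` → prints [1, 6, 535]
`print(len(b))` → prints 3
`print(c[0])` → prints [5, 1]

Answer:
[1, 6, 535]
3
[5, 1]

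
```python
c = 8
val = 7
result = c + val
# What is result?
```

Trace:
`c = 8` → c = 8
`val = 7` → val = 7
`result = c + val` → result = 15
So result = 15

Answer: 15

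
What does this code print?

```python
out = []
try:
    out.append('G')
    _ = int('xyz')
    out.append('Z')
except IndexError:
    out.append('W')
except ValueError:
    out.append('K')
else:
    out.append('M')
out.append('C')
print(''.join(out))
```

Execution trace: 'G' (try body) → 'K' (except ValueError) → 'C' (after the try/except). Output: GKC

Answer: GKC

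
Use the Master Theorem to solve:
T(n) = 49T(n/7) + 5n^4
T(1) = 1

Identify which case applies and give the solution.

a=49, b=7, f(n)=5n^4. log_7(49) = 2. Since c=4 > 2 and the regularity condition holds (49(n/7)^4 = (49/7^4)n^4 with 49/7^4 < 1), Case 3 applies: T(n) = Θ(f(n)) = O(n^4).

Answer: O(n^4) - Case 3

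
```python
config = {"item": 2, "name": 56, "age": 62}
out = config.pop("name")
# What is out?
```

Trace:
`config = {"item": 2, "name": 56, "age": 62}` → config = {'item': 2, 'name': 56, 'age': 62}
`out = config.pop("name")` → config = {'item': 2, 'age': 62}; out = 56
So out = 56

Answer: 56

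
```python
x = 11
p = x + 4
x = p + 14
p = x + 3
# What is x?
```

Trace:
`x = 11` → x = 11
`p = x + 4` → p = 15
`x = p + 14` → x = 29
`p = x + 3` → p = 32
So x = 29

Answer: 29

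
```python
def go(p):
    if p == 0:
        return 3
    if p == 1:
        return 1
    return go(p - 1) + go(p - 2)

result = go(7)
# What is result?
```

Build up from base cases: go(0)=3, go(1)=1, go(2)=4, go(3)=5, go(4)=9, go(5)=14, go(6)=23, ..., go(7)=37

Answer: 37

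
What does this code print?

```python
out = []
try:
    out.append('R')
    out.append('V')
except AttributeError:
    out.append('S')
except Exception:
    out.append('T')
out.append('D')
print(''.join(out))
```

Execution trace: 'R' (try body) → 'V' (try body, no exception) → 'D' (after the try/except). Output: RVD

Answer: RVD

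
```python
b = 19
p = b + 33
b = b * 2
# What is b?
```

Trace:
`b = 19` → b = 19
`p = b + 33` → p = 52
`b = b * 2` → b = 38
So b = 38

Answer: 38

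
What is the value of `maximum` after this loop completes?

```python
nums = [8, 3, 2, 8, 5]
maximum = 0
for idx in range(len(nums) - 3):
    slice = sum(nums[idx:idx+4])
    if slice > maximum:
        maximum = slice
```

Max sum of 4-element window in [8, 3, 2, 8, 5]
`maximum` takes the values: 0 → 21

Answer: 21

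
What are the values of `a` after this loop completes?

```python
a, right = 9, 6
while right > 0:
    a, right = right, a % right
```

GCD of 9 and 6
`a` takes the values: 9 → 6 → 3

Answer: 3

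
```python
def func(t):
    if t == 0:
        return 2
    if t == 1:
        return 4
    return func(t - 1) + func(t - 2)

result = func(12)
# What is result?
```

Build up from base cases: func(0)=2, func(1)=4, func(2)=6, func(3)=10, func(4)=16, func(5)=26, func(6)=42, ..., func(12)=754

Answer: 754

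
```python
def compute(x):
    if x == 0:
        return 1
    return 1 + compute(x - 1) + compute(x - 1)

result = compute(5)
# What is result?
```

compute(x) = 1 + 2·compute(x-1), compute(0)=1. Closed form: (1+1)·2^5 - 1 = 63.

Answer: 63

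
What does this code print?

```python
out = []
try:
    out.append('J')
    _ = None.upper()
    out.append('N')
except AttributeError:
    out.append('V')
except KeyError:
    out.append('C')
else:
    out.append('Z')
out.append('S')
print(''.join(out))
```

Execution trace: 'J' (try body) → 'V' (except AttributeError) → 'S' (after the try/except). Output: JVS

Answer: JVS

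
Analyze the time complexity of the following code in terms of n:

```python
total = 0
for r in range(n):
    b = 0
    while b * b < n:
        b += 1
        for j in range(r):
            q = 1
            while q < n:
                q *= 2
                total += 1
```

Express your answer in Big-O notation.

Each loop level contributes: n × √n × n × log n. Multiplying the contributions gives O(n^2√n log n).

Answer: O(n^2√n log n)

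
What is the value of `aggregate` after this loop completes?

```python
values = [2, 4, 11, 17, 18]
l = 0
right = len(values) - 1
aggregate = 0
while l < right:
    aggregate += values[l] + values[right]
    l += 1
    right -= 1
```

Sum of pairs from ends
`aggregate` takes the values: 0 → 20 → 41

Answer: 41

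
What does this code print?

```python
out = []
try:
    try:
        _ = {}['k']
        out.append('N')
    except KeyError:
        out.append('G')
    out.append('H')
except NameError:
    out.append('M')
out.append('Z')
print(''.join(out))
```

Execution trace: 'G' (inner except KeyError) → 'H' (try body, no exception) → 'Z' (after the try/except). Output: GHZ

Answer: GHZ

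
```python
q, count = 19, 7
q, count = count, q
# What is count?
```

Trace:
`q, count = 19, 7` → q = 19; count = 7
`q, count = count, q` → q = 7; count = 19
So count = 19

Answer: 19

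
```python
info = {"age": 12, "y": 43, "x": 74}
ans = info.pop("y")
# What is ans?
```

Trace:
`info = {"age": 12, "y": 43, "x": 74}` → info = {'age': 12, 'y': 43, 'x': 74}
`ans = info.pop("y")` → info = {'age': 12, 'x': 74}; ans = 43
So ans = 43

Answer: 43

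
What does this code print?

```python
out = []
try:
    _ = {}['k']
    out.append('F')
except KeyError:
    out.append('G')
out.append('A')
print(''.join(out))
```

Execution trace: 'G' (except KeyError) → 'A' (after the try/except). Output: GA

Answer: GA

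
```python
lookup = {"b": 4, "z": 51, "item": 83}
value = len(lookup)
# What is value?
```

Trace:
`lookup = {"b": 4, "z": 51, "item": 83}` → lookup = {'b': 4, 'z': 51, 'item': 83}
`value = len(lookup)` → value = 3
So value = 3

Answer: 3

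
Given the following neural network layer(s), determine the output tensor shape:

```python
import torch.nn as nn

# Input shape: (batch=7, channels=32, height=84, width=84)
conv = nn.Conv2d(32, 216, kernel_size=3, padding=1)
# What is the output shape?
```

Input: (7, 32, 84, 84) -> Output: (7, 216, 84, 84)

Answer: (7, 216, 84, 84)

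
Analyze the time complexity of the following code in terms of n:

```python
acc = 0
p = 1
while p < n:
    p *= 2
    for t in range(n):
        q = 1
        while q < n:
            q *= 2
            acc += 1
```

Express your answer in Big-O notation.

Each loop level contributes: log n × n × log n. Multiplying the contributions gives O(n log² n).

Answer: O(n log² n)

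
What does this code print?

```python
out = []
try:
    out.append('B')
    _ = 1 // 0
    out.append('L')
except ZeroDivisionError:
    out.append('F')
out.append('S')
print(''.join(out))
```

Execution trace: 'B' (try body) → 'F' (except ZeroDivisionError) → 'S' (after the try/except). Output: BFS

Answer: BFS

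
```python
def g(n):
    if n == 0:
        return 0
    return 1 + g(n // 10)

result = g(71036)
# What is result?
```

Count of digits of 71036: 5

Answer: 5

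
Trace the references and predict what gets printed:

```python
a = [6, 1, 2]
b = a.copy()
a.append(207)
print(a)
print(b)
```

Key concept: list.copy() creates independent copy.
Step by step:
`a = [6, 1, 2]` → a = [6, 1, 2]
`b = a.copy()` → b = [6, 1, 2]
`a.append(207)` → a = [6, 1, 2, 207]
`print(a)` → prints [6, 1, 2, 207]
`print(b)` → prints [6, 1, 2]

Answer:
[6, 1, 2, 207]
[6, 1, 2]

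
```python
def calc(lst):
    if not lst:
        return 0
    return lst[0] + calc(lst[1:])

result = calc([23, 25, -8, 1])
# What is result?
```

23 + 25 + (-8) + 1 + 0 = 41

Answer: 41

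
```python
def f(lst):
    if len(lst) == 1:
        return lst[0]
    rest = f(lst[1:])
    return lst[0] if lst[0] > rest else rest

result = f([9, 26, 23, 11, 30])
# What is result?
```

Recursive max over [9, 26, 23, 11, 30] = 30

Answer: 30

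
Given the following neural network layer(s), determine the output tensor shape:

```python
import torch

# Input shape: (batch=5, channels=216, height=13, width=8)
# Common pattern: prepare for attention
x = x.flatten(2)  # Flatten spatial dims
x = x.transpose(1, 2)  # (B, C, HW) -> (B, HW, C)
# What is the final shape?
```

Input: (5, 216, 13, 8) -> after flatten(2): (5, 216, 104) -> Output: (5, 104, 216)

Answer: (5, 104, 216)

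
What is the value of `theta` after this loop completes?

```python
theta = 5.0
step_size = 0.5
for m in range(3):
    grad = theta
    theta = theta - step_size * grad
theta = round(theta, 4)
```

Gradient descent: w = 5.0 * (1 - 0.5)^3
`theta` takes the values: 5.0 → 2.5 → 1.25 → 0.625

Answer: 0.625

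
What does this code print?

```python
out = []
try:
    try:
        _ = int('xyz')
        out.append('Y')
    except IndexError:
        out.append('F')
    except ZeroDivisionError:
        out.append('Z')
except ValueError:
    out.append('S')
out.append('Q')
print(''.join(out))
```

Execution trace: 'S' (outer except ValueError) → 'Q' (after the try/except). Output: SQ

Answer: SQ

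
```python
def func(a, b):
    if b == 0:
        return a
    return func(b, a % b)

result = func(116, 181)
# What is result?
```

func(116, 181) -> func(181, 116) -> func(116, 65) -> func(65, 51) -> func(51, 14) -> func(14, 9) -> func(9, 5) -> func(5, 4) -> func(4, 1) -> func(1, 0) -> 1

Answer: 1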